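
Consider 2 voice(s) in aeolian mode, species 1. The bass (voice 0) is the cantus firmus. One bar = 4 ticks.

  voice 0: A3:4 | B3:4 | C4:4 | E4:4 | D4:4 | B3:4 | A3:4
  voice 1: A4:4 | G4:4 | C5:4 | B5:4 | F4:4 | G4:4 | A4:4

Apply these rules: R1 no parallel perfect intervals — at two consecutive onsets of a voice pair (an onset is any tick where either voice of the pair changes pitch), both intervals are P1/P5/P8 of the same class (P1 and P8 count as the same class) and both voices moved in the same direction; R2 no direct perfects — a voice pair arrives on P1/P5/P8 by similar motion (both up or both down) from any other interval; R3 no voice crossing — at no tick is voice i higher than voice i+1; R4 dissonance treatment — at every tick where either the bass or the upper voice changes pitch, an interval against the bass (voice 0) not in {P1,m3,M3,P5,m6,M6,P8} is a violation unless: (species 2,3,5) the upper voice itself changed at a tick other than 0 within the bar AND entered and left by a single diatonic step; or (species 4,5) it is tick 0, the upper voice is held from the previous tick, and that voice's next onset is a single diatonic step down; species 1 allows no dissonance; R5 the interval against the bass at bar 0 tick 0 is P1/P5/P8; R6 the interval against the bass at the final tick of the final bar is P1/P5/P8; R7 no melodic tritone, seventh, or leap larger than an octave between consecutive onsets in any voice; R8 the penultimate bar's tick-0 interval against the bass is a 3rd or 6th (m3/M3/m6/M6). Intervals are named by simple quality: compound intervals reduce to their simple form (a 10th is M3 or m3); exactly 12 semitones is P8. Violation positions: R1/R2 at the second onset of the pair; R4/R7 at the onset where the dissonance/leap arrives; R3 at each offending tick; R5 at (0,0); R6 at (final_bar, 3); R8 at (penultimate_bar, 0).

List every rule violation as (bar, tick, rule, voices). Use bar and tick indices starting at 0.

(2, 0, R2, (0, 1))
(3, 0, R2, (0, 1))
(3, 0, R7, (1,))
(4, 0, R7, (1,))

bar 0: v0=A3 v1=A4 downbeat P8
bar 1: v0=B3 v1=G4 downbeat m6
bar 2: v0=C4 v1=C5 downbeat P8
bar 3: v0=E4 v1=B5 downbeat P5
bar 4: v0=D4 v1=F4 downbeat m3
bar 5: v0=B3 v1=G4 downbeat m6
bar 6: v0=A3 v1=A4 downbeat P8
  -> R2 @ bar 2 tick 0 v(0, 1): B3/G4 m6 -> C4/C5 P8 similar
  -> R2 @ bar 3 tick 0 v(0, 1): C4/C5 P8 -> E4/B5 P5 similar
  -> R7 @ bar 3 tick 0 v(1,): C5->B5 leap 11st
  -> R7 @ bar 4 tick 0 v(1,): B5->F4 leap 18st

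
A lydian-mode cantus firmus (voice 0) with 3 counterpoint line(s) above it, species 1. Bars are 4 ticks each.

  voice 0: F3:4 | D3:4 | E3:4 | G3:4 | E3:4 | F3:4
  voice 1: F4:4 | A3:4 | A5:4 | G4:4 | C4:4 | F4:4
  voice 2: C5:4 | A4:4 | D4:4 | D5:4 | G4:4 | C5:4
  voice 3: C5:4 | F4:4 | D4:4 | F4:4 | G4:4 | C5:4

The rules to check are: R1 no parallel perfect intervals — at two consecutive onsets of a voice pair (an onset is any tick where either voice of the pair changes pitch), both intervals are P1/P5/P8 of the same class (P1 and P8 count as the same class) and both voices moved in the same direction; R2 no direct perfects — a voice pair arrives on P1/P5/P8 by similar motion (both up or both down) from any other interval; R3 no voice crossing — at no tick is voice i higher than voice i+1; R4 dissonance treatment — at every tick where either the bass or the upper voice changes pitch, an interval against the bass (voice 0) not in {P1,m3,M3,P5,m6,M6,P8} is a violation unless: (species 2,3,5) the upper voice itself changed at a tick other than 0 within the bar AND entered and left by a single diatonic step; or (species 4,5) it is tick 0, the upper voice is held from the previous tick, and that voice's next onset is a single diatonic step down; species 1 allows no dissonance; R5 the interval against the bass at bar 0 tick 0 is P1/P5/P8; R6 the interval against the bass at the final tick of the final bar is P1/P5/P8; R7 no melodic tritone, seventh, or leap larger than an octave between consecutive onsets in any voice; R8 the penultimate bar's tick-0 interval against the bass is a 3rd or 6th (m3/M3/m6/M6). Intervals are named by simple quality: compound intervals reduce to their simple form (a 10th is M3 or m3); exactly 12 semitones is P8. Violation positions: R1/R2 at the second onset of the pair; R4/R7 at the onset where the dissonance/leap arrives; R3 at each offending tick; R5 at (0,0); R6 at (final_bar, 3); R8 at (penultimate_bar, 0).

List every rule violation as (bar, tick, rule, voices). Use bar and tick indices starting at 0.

bar 0: v0=F3 v1=F4 v2=C5 v3=C5 downbeat P5
bar 1: v0=D3 v1=A3 v2=A4 v3=F4 downbeat m3
bar 2: v0=E3 v1=A5 v2=D4 v3=D4 downbeat m7
bar 3: v0=G3 v1=G4 v2=D5 v3=F4 downbeat m7
bar 4: v0=E3 v1=C4 v2=G4 v3=G4 downbeat m3
bar 5: v0=F3 v1=F4 v2=C5 v3=C5 downbeat P5
  -> R1 @ bar 1 tick 0 v(0, 2): F3/C5 P5 -> D3/A4 P5 similar
  -> R2 @ bar 1 tick 0 v(0, 1): F3/F4 P8 -> D3/A3 P5 similar
  -> R2 @ bar 1 tick 0 v(1, 2): F4/C5 P5 -> A3/A4 P8 similar
  -> R3 @ bar 1 tick 0 v(2, 3): A4 above F4
  -> R3 @ bar 1 tick 1 v(2, 3): A4 above F4
  -> R3 @ bar 1 tick 2 v(2, 3): A4 above F4
  -> R3 @ bar 1 tick 3 v(2, 3): A4 above F4
  -> R2 @ bar 2 tick 0 v(2, 3): A4/F4 M3 -> D4/D4 P1 similar
  -> R3 @ bar 2 tick 0 v(1, 2): A5 above D4
  -> R4 @ bar 2 tick 0 v(0, 1): E3/A5 P4 untreated
  -> R4 @ bar 2 tick 0 v(0, 2): E3/D4 m7 untreated
  -> R4 @ bar 2 tick 0 v(0, 3): E3/D4 m7 untreated
  -> R7 @ bar 2 tick 0 v(1,): A3->A5 leap 24st
  -> R3 @ bar 2 tick 1 v(1, 2): A5 above D4
  -> R3 @ bar 2 tick 2 v(1, 2): A5 above D4
  -> R3 @ bar 2 tick 3 v(1, 2): A5 above D4
  -> R2 @ bar 3 tick 0 v(0, 2): E3/D4 m7 -> G3/D5 P5 similar
  -> R3 @ bar 3 tick 0 v(2, 3): D5 above F4
  -> R4 @ bar 3 tick 0 v(0, 3): G3/F4 m7 untreated
  -> R7 @ bar 3 tick 0 v(1,): A5->G4 leap 14st
  -> R3 @ bar 3 tick 1 v(2, 3): D5 above F4
  -> R3 @ bar 3 tick 2 v(2, 3): D5 above F4
  -> R3 @ bar 3 tick 3 v(2, 3): D5 above F4
  -> R1 @ bar 4 tick 0 v(1, 2): G4/D5 P5 -> C4/G4 P5 similar
  -> R1 @ bar 5 tick 0 v(1, 2): C4/G4 P5 -> F4/C5 P5 similar
  -> R1 @ bar 5 tick 0 v(1, 3): C4/G4 P5 -> F4/C5 P5 similar
  -> R1 @ bar 5 tick 0 v(2, 3): G4/G4 P1 -> C5/C5 P1 similar
  -> R2 @ bar 5 tick 0 v(0, 1): E3/C4 m6 -> F3/F4 P8 similar
  -> R2 @ bar 5 tick 0 v(0, 2): E3/G4 m3 -> F3/C5 P5 similar
  -> R2 @ bar 5 tick 0 v(0, 3): E3/G4 m3 -> F3/C5 P5 similar

(1, 0, R1, (0, 2))
(1, 0, R2, (0, 1))
(1, 0, R2, (1, 2))
(1, 0, R3, (2, 3))
(1, 1, R3, (2, 3))
(1, 2, R3, (2, 3))
(1, 3, R3, (2, 3))
(2, 0, R2, (2, 3))
(2, 0, R3, (1, 2))
(2, 0, R4, (0, 1))
(2, 0, R4, (0, 2))
(2, 0, R4, (0, 3))
(2, 0, R7, (1,))
(2, 1, R3, (1, 2))
(2, 2, R3, (1, 2))
(2, 3, R3, (1, 2))
(3, 0, R2, (0, 2))
(3, 0, R3, (2, 3))
(3, 0, R4, (0, 3))
(3, 0, R7, (1,))
(3, 1, R3, (2, 3))
(3, 2, R3, (2, 3))
(3, 3, R3, (2, 3))
(4, 0, R1, (1, 2))
(5, 0, R1, (1, 2))
(5, 0, R1, (1, 3))
(5, 0, R1, (2, 3))
(5, 0, R2, (0, 1))
(5, 0, R2, (0, 2))
(5, 0, R2, (0, 3))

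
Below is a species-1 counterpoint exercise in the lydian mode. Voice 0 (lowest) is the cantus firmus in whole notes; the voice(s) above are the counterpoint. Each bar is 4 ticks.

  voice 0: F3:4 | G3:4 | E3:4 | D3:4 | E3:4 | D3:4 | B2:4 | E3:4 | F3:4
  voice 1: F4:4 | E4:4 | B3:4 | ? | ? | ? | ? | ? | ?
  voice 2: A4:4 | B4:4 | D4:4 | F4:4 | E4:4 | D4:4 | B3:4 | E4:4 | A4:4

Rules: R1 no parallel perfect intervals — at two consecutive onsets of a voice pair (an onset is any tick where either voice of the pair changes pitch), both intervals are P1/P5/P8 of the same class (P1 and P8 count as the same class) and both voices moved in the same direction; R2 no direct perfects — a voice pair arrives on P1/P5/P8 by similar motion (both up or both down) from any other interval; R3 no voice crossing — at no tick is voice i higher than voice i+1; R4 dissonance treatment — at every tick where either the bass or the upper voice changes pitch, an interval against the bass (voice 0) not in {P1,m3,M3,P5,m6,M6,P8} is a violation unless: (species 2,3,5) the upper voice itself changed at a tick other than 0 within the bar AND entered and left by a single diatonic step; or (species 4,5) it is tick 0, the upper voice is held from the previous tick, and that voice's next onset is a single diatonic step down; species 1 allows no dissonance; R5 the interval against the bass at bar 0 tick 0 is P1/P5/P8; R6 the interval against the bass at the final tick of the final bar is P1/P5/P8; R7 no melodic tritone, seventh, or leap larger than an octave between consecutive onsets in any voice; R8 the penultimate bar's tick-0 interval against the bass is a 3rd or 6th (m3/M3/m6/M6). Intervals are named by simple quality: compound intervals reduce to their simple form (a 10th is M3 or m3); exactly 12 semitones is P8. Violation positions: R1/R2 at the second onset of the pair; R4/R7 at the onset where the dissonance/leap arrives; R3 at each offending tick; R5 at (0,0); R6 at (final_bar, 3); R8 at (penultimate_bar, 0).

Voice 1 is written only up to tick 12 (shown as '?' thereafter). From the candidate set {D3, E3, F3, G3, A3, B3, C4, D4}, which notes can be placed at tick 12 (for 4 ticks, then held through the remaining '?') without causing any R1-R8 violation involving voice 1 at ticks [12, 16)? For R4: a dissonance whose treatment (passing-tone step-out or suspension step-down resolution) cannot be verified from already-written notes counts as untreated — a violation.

{B3, D4}

D3: violates R2
E3: violates R4
F3: violates R7
G3: violates R4
A3: violates R1
B3: legal
C4: violates R4
D4: legal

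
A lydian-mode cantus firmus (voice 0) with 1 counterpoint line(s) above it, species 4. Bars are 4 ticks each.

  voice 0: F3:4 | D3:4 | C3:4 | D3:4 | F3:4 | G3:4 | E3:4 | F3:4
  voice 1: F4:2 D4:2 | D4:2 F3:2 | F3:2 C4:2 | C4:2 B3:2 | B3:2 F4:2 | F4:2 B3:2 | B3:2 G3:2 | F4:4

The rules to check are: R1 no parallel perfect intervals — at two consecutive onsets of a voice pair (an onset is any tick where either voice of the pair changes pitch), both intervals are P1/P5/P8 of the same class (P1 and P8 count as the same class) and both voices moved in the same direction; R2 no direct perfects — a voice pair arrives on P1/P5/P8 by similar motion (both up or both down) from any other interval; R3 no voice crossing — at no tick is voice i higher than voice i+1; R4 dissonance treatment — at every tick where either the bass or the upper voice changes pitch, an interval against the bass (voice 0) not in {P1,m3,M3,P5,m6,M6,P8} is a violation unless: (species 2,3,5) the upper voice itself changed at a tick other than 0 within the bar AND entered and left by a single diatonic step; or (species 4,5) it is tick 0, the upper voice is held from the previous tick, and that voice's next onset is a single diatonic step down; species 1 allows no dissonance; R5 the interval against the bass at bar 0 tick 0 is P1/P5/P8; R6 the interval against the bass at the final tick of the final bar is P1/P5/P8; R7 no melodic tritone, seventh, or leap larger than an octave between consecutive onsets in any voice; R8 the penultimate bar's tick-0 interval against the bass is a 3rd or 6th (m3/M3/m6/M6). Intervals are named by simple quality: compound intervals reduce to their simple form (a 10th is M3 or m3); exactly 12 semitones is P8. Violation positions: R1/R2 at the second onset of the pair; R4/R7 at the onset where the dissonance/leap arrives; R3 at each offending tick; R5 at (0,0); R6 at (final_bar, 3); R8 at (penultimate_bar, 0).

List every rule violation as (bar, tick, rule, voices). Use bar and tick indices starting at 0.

bar 0: v0=F3 v1=F4 downbeat P8
bar 1: v0=D3 v1=D4 downbeat P8
bar 2: v0=C3 v1=F3 downbeat P4
bar 3: v0=D3 v1=C4 downbeat m7
bar 4: v0=F3 v1=B3 downbeat TT
bar 5: v0=G3 v1=F4 downbeat m7
bar 6: v0=E3 v1=B3 downbeat P5
bar 7: v0=F3 v1=F4 downbeat P8
  -> R4 @ bar 2 tick 0 v(0, 1): C3/F3 P4 untreated
  -> R4 @ bar 4 tick 0 v(0, 1): F3/B3 TT untreated
  -> R7 @ bar 4 tick 2 v(1,): B3->F4 leap 6st
  -> R4 @ bar 5 tick 0 v(0, 1): G3/F4 m7 untreated
  -> R7 @ bar 5 tick 2 v(1,): F4->B3 leap 6st
  -> R8 @ bar 6 tick 0 v(0, 1): penult P5 not 3rd/6th
  -> R2 @ bar 7 tick 0 v(0, 1): E3/G3 m3 -> F3/F4 P8 similar
  -> R7 @ bar 7 tick 0 v(1,): G3->F4 leap 10st

(2, 0, R4, (0, 1))
(4, 0, R4, (0, 1))
(4, 2, R7, (1,))
(5, 0, R4, (0, 1))
(5, 2, R7, (1,))
(6, 0, R8, (0, 1))
(7, 0, R2, (0, 1))
(7, 0, R7, (1,))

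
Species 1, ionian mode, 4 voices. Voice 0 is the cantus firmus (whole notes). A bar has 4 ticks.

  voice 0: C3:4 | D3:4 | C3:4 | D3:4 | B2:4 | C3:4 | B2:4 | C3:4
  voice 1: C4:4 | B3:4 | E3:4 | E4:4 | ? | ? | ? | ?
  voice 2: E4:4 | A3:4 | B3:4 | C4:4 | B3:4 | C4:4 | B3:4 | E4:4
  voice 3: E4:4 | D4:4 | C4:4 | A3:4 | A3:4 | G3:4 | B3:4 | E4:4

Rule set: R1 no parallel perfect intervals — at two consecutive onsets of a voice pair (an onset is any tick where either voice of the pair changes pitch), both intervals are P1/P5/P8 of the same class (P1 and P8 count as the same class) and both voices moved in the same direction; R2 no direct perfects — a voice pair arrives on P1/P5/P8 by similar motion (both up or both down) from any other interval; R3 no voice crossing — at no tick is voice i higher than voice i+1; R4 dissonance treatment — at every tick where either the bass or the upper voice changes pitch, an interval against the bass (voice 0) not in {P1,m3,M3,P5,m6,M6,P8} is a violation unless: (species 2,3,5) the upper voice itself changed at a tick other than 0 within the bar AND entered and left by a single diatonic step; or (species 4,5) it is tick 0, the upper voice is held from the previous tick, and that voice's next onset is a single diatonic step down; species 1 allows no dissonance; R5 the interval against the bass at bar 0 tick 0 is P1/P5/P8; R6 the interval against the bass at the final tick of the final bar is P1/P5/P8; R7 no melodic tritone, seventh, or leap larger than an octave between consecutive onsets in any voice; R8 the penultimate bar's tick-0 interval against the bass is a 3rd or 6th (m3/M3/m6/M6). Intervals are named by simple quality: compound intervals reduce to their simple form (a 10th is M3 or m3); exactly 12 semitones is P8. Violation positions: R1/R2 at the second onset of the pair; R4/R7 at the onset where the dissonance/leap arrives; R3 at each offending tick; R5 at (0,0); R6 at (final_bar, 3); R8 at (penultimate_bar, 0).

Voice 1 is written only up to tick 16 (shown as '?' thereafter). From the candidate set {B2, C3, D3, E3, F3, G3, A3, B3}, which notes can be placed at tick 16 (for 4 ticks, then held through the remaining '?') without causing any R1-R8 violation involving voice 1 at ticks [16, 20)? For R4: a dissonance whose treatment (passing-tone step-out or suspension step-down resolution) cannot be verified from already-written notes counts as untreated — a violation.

{G3}

B2: violates R2,R7
C3: violates R4,R7
D3: violates R7
E3: violates R2,R4
F3: violates R4,R7
G3: legal
A3: violates R4
B3: violates R2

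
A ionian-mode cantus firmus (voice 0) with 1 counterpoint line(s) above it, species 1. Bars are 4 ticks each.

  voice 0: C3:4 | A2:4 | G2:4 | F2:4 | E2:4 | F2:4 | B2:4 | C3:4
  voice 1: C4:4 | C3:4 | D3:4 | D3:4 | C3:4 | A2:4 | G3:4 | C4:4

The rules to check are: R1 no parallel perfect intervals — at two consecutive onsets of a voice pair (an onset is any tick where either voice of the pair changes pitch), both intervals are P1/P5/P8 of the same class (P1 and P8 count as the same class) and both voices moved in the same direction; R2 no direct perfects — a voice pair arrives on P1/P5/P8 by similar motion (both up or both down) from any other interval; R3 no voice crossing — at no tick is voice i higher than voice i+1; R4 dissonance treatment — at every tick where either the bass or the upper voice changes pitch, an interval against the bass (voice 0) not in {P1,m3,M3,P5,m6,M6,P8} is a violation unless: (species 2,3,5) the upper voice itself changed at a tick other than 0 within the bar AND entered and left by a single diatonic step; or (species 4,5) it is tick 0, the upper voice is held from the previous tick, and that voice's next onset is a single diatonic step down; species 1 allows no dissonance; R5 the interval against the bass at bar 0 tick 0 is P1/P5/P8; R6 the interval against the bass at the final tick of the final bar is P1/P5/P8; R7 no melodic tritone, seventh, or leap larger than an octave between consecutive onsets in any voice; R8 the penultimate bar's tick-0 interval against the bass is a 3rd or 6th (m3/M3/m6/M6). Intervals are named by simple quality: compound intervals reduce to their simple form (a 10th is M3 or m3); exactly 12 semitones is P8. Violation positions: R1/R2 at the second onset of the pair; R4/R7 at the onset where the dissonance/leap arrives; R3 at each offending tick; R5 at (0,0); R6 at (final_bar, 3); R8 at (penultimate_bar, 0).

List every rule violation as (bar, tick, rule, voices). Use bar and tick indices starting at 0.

bar 0: v0=C3 v1=C4 downbeat P8
bar 1: v0=A2 v1=C3 downbeat m3
bar 2: v0=G2 v1=D3 downbeat P5
bar 3: v0=F2 v1=D3 downbeat M6
bar 4: v0=E2 v1=C3 downbeat m6
bar 5: v0=F2 v1=A2 downbeat M3
bar 6: v0=B2 v1=G3 downbeat m6
bar 7: v0=C3 v1=C4 downbeat P8
  -> R7 @ bar 6 tick 0 v(0,): F2->B2 leap 6st
  -> R7 @ bar 6 tick 0 v(1,): A2->G3 leap 10st
  -> R2 @ bar 7 tick 0 v(0, 1): B2/G3 m6 -> C3/C4 P8 similar

(6, 0, R7, (0,))
(6, 0, R7, (1,))
(7, 0, R2, (0, 1))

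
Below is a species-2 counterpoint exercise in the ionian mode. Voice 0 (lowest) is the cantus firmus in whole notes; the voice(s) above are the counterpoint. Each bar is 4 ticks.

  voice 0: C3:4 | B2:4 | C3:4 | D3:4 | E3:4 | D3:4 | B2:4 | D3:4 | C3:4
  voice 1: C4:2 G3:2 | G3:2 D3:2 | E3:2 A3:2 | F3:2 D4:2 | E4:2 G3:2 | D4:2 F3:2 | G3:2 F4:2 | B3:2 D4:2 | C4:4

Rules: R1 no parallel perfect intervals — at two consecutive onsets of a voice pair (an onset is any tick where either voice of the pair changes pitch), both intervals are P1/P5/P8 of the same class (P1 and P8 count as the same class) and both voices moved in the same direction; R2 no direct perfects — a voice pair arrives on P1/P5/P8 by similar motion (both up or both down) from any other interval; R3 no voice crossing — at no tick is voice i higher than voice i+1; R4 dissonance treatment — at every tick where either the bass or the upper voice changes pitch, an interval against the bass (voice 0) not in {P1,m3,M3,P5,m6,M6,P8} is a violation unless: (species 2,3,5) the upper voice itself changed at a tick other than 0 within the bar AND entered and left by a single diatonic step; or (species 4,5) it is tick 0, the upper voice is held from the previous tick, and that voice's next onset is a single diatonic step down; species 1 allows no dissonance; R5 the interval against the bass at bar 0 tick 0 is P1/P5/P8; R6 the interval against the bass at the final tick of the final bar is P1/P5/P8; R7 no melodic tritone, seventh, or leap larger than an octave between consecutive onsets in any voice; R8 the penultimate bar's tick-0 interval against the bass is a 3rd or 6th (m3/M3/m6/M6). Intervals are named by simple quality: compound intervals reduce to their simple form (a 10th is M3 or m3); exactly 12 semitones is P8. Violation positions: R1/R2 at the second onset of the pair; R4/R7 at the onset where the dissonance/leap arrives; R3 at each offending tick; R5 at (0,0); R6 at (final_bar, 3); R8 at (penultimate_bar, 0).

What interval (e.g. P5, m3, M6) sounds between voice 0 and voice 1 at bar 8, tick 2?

P8

voice 0=C3 voice 1=C4 -> P8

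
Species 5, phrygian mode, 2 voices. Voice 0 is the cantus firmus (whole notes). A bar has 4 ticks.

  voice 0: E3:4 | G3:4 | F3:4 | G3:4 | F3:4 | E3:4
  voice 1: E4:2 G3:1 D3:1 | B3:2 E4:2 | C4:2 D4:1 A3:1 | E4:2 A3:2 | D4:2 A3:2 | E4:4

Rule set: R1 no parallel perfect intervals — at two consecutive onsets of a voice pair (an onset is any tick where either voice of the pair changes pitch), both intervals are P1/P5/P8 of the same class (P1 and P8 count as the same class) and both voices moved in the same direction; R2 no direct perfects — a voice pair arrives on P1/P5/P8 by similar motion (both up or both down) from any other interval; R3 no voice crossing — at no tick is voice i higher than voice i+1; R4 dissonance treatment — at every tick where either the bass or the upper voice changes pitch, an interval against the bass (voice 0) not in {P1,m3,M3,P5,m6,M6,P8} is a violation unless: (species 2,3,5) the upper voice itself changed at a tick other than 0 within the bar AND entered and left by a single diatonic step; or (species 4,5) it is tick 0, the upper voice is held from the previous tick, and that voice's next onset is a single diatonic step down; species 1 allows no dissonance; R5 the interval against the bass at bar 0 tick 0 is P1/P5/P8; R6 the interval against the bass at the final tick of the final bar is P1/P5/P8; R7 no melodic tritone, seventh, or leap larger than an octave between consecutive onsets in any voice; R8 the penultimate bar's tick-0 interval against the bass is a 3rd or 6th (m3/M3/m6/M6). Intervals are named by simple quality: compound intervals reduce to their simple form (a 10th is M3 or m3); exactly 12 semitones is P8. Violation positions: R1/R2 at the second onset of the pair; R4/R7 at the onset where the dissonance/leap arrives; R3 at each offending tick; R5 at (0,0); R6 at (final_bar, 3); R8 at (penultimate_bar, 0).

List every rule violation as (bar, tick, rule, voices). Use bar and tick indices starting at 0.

bar 0: v0=E3 v1=E4 downbeat P8
bar 1: v0=G3 v1=B3 downbeat M3
bar 2: v0=F3 v1=C4 downbeat P5
bar 3: v0=G3 v1=E4 downbeat M6
bar 4: v0=F3 v1=D4 downbeat M6
bar 5: v0=E3 v1=E4 downbeat P8
  -> R3 @ bar 0 tick 3 v(0, 1): E3 above D3
  -> R4 @ bar 0 tick 3 v(0, 1): E3/D3 M2 untreated
  -> R2 @ bar 2 tick 0 v(0, 1): G3/E4 M6 -> F3/C4 P5 similar
  -> R4 @ bar 3 tick 2 v(0, 1): G3/A3 M2 untreated

(0, 3, R3, (0, 1))
(0, 3, R4, (0, 1))
(2, 0, R2, (0, 1))
(3, 2, R4, (0, 1))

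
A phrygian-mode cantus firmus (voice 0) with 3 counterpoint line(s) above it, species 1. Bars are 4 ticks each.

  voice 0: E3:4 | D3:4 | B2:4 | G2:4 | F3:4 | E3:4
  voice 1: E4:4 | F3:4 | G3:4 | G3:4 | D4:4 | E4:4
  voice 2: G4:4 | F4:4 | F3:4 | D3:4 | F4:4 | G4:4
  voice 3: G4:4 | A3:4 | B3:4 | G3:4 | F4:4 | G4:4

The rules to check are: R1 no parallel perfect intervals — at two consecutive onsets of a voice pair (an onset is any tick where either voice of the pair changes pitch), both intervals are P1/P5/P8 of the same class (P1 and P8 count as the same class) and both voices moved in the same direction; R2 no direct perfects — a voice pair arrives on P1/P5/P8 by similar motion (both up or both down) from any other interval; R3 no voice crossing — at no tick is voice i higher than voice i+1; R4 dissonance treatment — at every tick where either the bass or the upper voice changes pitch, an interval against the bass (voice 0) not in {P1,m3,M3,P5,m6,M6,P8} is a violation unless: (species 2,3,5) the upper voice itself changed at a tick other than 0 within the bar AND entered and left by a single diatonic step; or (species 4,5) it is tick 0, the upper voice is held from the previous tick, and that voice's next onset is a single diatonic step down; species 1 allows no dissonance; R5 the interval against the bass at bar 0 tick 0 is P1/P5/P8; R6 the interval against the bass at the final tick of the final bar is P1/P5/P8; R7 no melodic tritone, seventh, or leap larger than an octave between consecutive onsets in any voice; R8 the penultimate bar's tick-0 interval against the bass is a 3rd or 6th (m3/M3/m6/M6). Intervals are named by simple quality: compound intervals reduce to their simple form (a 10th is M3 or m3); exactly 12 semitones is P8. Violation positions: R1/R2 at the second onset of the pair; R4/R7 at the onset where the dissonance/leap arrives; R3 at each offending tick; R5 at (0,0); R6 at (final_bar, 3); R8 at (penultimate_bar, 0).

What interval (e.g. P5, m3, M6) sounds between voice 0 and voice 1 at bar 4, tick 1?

M6

voice 0=F3 voice 1=D4 -> M6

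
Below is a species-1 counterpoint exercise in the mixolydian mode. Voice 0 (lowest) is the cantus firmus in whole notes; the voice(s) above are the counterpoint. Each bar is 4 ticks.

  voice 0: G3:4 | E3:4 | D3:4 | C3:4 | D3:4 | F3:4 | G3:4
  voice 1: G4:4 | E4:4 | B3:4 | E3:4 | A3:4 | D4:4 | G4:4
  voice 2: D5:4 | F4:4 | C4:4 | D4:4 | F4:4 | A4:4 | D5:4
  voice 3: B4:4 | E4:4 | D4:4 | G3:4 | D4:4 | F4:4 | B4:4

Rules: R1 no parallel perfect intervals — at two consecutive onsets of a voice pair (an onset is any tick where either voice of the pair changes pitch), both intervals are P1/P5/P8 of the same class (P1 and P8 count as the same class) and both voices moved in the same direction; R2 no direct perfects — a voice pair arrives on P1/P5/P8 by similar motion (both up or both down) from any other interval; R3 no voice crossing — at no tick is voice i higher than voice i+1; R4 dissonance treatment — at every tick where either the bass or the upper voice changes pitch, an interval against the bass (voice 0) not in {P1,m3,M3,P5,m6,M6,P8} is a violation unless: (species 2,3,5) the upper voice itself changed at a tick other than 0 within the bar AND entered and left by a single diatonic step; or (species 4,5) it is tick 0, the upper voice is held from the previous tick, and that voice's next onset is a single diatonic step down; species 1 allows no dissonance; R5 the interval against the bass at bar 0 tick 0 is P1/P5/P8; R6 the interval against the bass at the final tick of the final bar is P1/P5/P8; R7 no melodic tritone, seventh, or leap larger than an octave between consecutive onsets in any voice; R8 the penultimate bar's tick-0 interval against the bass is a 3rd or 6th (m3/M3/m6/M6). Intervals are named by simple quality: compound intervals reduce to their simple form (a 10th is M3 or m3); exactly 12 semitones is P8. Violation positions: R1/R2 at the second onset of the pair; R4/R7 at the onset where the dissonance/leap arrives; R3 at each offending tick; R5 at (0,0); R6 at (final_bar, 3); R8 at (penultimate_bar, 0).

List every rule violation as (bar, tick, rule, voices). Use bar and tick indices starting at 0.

(0, 0, R3, (2, 3))
(0, 0, R5, (0, 3))
(0, 1, R3, (2, 3))
(0, 2, R3, (2, 3))
(0, 3, R3, (2, 3))
(1, 0, R1, (0, 1))
(1, 0, R2, (0, 3))
(1, 0, R2, (1, 3))
(1, 0, R3, (2, 3))
(1, 0, R4, (0, 2))
(1, 1, R3, (2, 3))
(1, 2, R3, (2, 3))
(1, 3, R3, (2, 3))
(2, 0, R1, (0, 3))
(2, 0, R4, (0, 2))
(3, 0, R2, (0, 3))
(3, 0, R3, (2, 3))
(3, 0, R4, (0, 2))
(3, 1, R3, (2, 3))
(3, 2, R3, (2, 3))
(3, 3, R3, (2, 3))
(4, 0, R2, (0, 1))
(4, 0, R2, (0, 3))
(4, 0, R3, (2, 3))
(4, 1, R3, (2, 3))
(4, 2, R3, (2, 3))
(4, 3, R3, (2, 3))
(5, 0, R1, (0, 3))
(5, 0, R2, (1, 2))
(5, 0, R3, (2, 3))
(5, 0, R8, (0, 3))
(5, 1, R3, (2, 3))
(5, 2, R3, (2, 3))
(5, 3, R3, (2, 3))
(6, 0, R1, (1, 2))
(6, 0, R2, (0, 1))
(6, 0, R2, (0, 2))
(6, 0, R3, (2, 3))
(6, 0, R7, (3,))
(6, 1, R3, (2, 3))
(6, 2, R3, (2, 3))
(6, 3, R3, (2, 3))
(6, 3, R6, (0, 3))

bar 0: v0=G3 v1=G4 v2=D5 v3=B4 downbeat M3
bar 1: v0=E3 v1=E4 v2=F4 v3=E4 downbeat P8
bar 2: v0=D3 v1=B3 v2=C4 v3=D4 downbeat P8
bar 3: v0=C3 v1=E3 v2=D4 v3=G3 downbeat P5
bar 4: v0=D3 v1=A3 v2=F4 v3=D4 downbeat P8
bar 5: v0=F3 v1=D4 v2=A4 v3=F4 downbeat P8
bar 6: v0=G3 v1=G4 v2=D5 v3=B4 downbeat M3
  -> R3 @ bar 0 tick 0 v(2, 3): D5 above B4
  -> R5 @ bar 0 tick 0 v(0, 3): opens on M3
  -> R3 @ bar 0 tick 1 v(2, 3): D5 above B4
  -> R3 @ bar 0 tick 2 v(2, 3): D5 above B4
  -> R3 @ bar 0 tick 3 v(2, 3): D5 above B4
  -> R1 @ bar 1 tick 0 v(0, 1): G3/G4 P8 -> E3/E4 P8 similar
  -> R2 @ bar 1 tick 0 v(0, 3): G3/B4 M3 -> E3/E4 P8 similar
  -> R2 @ bar 1 tick 0 v(1, 3): G4/B4 M3 -> E4/E4 P1 similar
  -> R3 @ bar 1 tick 0 v(2, 3): F4 above E4
  -> R4 @ bar 1 tick 0 v(0, 2): E3/F4 m2 untreated
  -> R3 @ bar 1 tick 1 v(2, 3): F4 above E4
  -> R3 @ bar 1 tick 2 v(2, 3): F4 above E4
  -> R3 @ bar 1 tick 3 v(2, 3): F4 above E4
  -> R1 @ bar 2 tick 0 v(0, 3): E3/E4 P8 -> D3/D4 P8 similar
  -> R4 @ bar 2 tick 0 v(0, 2): D3/C4 m7 untreated
  -> R2 @ bar 3 tick 0 v(0, 3): D3/D4 P8 -> C3/G3 P5 similar
  -> R3 @ bar 3 tick 0 v(2, 3): D4 above G3
  -> R4 @ bar 3 tick 0 v(0, 2): C3/D4 M2 untreated
  -> R3 @ bar 3 tick 1 v(2, 3): D4 above G3
  -> R3 @ bar 3 tick 2 v(2, 3): D4 above G3
  -> R3 @ bar 3 tick 3 v(2, 3): D4 above G3
  -> R2 @ bar 4 tick 0 v(0, 1): C3/E3 M3 -> D3/A3 P5 similar
  -> R2 @ bar 4 tick 0 v(0, 3): C3/G3 P5 -> D3/D4 P8 similar
  -> R3 @ bar 4 tick 0 v(2, 3): F4 above D4
  -> R3 @ bar 4 tick 1 v(2, 3): F4 above D4
  -> R3 @ bar 4 tick 2 v(2, 3): F4 above D4
  -> R3 @ bar 4 tick 3 v(2, 3): F4 above D4
  -> R1 @ bar 5 tick 0 v(0, 3): D3/D4 P8 -> F3/F4 P8 similar
  -> R2 @ bar 5 tick 0 v(1, 2): A3/F4 m6 -> D4/A4 P5 similar
  -> R3 @ bar 5 tick 0 v(2, 3): A4 above F4
  -> R8 @ bar 5 tick 0 v(0, 3): penult P8 not 3rd/6th
  -> R3 @ bar 5 tick 1 v(2, 3): A4 above F4
  -> R3 @ bar 5 tick 2 v(2, 3): A4 above F4
  -> R3 @ bar 5 tick 3 v(2, 3): A4 above F4
  -> R1 @ bar 6 tick 0 v(1, 2): D4/A4 P5 -> G4/D5 P5 similar
  -> R2 @ bar 6 tick 0 v(0, 1): F3/D4 M6 -> G3/G4 P8 similar
  -> R2 @ bar 6 tick 0 v(0, 2): F3/A4 M3 -> G3/D5 P5 similar
  -> R3 @ bar 6 tick 0 v(2, 3): D5 above B4
  -> R7 @ bar 6 tick 0 v(3,): F4->B4 leap 6st
  -> R3 @ bar 6 tick 1 v(2, 3): D5 above B4
  -> R3 @ bar 6 tick 2 v(2, 3): D5 above B4
  -> R3 @ bar 6 tick 3 v(2, 3): D5 above B4
  -> R6 @ bar 6 tick 3 v(0, 3): closes on M3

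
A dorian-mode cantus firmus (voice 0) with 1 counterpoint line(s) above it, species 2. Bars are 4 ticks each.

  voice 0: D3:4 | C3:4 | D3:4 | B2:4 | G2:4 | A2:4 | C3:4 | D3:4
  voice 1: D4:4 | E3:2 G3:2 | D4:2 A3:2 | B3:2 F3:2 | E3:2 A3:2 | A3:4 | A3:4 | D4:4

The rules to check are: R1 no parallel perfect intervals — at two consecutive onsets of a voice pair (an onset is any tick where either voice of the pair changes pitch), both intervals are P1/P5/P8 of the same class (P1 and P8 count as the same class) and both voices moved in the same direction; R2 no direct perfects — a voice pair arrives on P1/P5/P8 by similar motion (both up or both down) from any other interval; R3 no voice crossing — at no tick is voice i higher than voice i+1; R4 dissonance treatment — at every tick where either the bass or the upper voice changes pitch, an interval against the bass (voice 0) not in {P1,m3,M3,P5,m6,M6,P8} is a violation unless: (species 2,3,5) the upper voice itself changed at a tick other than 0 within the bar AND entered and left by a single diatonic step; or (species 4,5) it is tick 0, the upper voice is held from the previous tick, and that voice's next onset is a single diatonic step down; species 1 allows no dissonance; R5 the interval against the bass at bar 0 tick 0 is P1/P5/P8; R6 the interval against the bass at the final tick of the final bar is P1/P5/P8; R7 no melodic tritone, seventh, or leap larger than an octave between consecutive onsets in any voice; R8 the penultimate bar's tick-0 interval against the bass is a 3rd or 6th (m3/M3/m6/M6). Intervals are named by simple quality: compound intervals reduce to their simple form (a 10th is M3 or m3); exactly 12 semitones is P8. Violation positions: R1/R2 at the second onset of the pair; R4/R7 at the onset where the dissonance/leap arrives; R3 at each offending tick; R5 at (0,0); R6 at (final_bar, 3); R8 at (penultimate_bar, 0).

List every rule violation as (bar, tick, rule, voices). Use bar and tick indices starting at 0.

(1, 0, R7, (1,))
(2, 0, R2, (0, 1))
(3, 2, R4, (0, 1))
(3, 2, R7, (1,))
(4, 2, R4, (0, 1))
(7, 0, R2, (0, 1))

bar 0: v0=D3 v1=D4 downbeat P8
bar 1: v0=C3 v1=E3 downbeat M3
bar 2: v0=D3 v1=D4 downbeat P8
bar 3: v0=B2 v1=B3 downbeat P8
bar 4: v0=G2 v1=E3 downbeat M6
bar 5: v0=A2 v1=A3 downbeat P8
bar 6: v0=C3 v1=A3 downbeat M6
bar 7: v0=D3 v1=D4 downbeat P8
  -> R7 @ bar 1 tick 0 v(1,): D4->E3 leap 10st
  -> R2 @ bar 2 tick 0 v(0, 1): C3/G3 P5 -> D3/D4 P8 similar
  -> R4 @ bar 3 tick 2 v(0, 1): B2/F3 TT untreated
  -> R7 @ bar 3 tick 2 v(1,): B3->F3 leap 6st
  -> R4 @ bar 4 tick 2 v(0, 1): G2/A3 M2 untreated
  -> R2 @ bar 7 tick 0 v(0, 1): C3/A3 M6 -> D3/D4 P8 similar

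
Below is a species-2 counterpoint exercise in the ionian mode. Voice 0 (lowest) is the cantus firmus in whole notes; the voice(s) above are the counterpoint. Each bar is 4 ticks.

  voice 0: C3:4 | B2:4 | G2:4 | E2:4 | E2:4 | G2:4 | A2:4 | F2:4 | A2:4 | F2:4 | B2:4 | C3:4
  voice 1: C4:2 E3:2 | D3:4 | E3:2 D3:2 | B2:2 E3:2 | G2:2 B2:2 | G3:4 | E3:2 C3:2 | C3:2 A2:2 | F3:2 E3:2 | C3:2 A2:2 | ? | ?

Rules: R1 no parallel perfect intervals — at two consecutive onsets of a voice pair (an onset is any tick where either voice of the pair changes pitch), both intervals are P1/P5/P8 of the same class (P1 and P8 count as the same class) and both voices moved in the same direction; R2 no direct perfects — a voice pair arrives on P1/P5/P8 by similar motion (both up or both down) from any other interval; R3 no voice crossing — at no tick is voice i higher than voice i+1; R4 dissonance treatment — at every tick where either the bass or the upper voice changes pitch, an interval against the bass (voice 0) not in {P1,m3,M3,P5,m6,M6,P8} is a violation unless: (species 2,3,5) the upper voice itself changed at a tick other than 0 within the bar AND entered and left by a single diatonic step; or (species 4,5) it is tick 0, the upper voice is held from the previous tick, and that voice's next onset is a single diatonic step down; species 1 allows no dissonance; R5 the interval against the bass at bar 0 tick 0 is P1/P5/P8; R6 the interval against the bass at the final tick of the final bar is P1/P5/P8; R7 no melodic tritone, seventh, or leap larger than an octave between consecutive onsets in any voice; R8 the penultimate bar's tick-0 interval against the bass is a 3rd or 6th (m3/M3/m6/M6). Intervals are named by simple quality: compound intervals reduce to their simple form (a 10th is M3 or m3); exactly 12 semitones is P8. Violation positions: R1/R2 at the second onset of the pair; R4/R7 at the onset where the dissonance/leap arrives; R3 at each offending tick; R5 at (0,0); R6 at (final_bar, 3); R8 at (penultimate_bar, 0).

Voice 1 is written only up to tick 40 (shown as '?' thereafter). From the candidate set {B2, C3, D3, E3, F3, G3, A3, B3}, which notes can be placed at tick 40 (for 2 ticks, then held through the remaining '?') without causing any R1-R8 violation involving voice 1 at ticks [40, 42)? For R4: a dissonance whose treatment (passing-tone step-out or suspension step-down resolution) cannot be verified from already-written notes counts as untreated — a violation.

B2: violates R2,R8
C3: violates R4,R8
D3: legal
E3: violates R4,R8
F3: violates R4,R8
G3: violates R7
A3: violates R4,R8
B3: violates R2,R7,R8

{D3}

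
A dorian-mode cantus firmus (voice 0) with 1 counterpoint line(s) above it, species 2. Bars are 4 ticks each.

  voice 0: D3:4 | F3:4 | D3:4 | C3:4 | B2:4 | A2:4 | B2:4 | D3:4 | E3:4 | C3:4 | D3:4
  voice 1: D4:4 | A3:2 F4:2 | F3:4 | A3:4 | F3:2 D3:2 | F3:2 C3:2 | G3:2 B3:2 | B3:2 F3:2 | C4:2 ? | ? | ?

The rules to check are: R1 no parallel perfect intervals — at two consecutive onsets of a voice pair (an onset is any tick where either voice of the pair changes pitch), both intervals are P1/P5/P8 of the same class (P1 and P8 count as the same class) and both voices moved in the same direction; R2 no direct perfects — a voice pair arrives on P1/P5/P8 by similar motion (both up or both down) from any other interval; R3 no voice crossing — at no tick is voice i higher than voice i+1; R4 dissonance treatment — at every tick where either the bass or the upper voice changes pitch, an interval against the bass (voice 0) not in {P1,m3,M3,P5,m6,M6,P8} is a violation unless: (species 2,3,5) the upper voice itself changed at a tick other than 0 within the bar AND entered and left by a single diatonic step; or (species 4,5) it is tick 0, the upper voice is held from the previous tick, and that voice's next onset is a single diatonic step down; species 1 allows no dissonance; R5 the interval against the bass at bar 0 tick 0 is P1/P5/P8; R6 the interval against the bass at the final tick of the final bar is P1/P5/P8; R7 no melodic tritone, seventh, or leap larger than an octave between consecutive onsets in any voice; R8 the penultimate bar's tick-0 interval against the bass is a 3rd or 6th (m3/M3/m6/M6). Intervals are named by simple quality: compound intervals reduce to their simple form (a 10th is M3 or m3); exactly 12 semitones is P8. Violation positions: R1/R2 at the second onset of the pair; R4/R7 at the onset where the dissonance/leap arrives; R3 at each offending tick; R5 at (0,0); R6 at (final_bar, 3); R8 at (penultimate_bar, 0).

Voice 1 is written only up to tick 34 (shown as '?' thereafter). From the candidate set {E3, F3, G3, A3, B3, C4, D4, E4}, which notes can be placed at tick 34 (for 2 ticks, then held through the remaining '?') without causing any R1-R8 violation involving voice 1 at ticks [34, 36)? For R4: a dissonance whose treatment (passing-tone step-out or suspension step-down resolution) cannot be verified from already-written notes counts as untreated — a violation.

E3: legal
F3: violates R4
G3: legal
A3: violates R4
B3: legal
C4: legal
D4: violates R4
E4: legal

{B3, C4, E3, E4, G3}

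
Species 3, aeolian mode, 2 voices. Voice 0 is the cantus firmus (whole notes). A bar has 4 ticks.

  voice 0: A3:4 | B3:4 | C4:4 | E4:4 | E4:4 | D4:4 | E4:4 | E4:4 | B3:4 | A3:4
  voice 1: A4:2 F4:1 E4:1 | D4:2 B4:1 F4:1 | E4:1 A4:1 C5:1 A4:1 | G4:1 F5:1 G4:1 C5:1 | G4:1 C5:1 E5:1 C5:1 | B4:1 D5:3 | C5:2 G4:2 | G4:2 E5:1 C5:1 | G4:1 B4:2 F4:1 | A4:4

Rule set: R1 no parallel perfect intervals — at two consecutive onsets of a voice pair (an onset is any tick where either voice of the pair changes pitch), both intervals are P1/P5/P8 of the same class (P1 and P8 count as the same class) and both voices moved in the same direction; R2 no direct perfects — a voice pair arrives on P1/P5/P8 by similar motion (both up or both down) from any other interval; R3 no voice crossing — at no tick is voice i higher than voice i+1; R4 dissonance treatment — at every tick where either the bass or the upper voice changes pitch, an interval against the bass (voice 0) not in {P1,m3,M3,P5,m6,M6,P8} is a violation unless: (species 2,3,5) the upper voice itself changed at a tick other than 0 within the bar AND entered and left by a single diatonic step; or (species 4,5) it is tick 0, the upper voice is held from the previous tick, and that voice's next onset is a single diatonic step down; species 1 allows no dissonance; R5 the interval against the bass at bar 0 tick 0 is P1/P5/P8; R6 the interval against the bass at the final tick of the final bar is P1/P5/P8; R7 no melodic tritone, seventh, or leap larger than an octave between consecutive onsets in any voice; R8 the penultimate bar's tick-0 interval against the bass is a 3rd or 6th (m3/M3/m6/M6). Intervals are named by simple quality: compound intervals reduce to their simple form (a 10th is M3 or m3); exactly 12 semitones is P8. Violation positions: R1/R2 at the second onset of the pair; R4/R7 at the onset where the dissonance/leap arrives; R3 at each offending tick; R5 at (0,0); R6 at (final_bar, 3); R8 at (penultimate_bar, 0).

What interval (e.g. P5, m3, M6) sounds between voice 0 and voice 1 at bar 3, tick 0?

voice 0=E4 voice 1=G4 -> m3

m3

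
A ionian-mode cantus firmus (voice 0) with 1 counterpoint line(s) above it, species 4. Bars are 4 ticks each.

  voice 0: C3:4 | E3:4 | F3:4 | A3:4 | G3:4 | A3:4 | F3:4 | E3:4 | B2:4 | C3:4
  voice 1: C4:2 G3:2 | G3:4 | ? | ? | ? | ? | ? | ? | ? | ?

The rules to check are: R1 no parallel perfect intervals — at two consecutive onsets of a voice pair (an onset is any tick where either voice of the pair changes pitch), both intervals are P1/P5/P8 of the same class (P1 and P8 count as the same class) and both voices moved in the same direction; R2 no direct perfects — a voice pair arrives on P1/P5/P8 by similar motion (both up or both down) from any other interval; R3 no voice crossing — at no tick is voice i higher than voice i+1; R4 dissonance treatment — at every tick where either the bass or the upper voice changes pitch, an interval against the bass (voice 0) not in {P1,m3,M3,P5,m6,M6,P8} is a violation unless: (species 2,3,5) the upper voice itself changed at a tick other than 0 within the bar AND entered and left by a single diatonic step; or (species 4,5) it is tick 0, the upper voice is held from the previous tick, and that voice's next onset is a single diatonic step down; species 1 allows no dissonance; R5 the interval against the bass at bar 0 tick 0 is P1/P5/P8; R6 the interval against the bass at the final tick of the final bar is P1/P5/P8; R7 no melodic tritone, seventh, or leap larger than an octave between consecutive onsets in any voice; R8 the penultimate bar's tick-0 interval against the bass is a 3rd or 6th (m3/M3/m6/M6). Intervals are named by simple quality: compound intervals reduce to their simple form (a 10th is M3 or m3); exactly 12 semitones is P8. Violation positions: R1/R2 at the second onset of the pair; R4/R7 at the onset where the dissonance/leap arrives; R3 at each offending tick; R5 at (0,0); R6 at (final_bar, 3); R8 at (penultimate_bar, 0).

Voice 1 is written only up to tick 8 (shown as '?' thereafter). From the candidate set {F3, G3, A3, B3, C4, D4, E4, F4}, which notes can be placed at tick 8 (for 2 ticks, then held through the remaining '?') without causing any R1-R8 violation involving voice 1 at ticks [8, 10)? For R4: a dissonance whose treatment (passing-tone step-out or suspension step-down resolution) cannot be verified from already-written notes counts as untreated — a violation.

F3: legal
G3: violates R4
A3: legal
B3: violates R4
C4: violates R2
D4: legal
E4: violates R4
F4: violates R2,R7

{A3, D4, F3}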